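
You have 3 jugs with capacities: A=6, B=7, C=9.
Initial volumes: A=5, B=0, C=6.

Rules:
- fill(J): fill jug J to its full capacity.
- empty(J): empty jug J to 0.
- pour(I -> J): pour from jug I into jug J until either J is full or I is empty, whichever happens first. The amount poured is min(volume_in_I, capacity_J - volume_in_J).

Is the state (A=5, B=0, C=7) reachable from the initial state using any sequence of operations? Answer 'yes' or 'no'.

BFS from (A=5, B=0, C=6):
  1. fill(B) -> (A=5 B=7 C=6)
  2. empty(C) -> (A=5 B=7 C=0)
  3. pour(B -> C) -> (A=5 B=0 C=7)
Target reached → yes.

Answer: yes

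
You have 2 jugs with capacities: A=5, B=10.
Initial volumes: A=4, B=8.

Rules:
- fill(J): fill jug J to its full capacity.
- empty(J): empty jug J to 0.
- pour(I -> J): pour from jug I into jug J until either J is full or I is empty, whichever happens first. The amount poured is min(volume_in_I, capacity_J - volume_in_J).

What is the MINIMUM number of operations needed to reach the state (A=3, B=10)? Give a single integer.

Answer: 2

Derivation:
BFS from (A=4, B=8). One shortest path:
  1. fill(A) -> (A=5 B=8)
  2. pour(A -> B) -> (A=3 B=10)
Reached target in 2 moves.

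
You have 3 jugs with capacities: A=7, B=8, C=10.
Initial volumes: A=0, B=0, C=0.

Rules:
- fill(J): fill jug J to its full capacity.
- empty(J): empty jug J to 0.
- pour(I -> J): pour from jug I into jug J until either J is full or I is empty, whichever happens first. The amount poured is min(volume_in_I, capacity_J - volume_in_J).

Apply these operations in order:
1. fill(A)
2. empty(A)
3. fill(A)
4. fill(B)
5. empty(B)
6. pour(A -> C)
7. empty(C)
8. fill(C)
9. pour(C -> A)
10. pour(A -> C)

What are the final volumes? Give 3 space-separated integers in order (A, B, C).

Step 1: fill(A) -> (A=7 B=0 C=0)
Step 2: empty(A) -> (A=0 B=0 C=0)
Step 3: fill(A) -> (A=7 B=0 C=0)
Step 4: fill(B) -> (A=7 B=8 C=0)
Step 5: empty(B) -> (A=7 B=0 C=0)
Step 6: pour(A -> C) -> (A=0 B=0 C=7)
Step 7: empty(C) -> (A=0 B=0 C=0)
Step 8: fill(C) -> (A=0 B=0 C=10)
Step 9: pour(C -> A) -> (A=7 B=0 C=3)
Step 10: pour(A -> C) -> (A=0 B=0 C=10)

Answer: 0 0 10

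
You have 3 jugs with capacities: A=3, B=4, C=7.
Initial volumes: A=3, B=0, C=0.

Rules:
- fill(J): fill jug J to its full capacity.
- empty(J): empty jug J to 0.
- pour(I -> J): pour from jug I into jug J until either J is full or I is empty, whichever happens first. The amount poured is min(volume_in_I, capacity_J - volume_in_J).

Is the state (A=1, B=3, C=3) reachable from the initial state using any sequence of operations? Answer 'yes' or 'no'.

Answer: no

Derivation:
BFS explored all 124 reachable states.
Reachable set includes: (0,0,0), (0,0,1), (0,0,2), (0,0,3), (0,0,4), (0,0,5), (0,0,6), (0,0,7), (0,1,0), (0,1,1), (0,1,2), (0,1,3) ...
Target (A=1, B=3, C=3) not in reachable set → no.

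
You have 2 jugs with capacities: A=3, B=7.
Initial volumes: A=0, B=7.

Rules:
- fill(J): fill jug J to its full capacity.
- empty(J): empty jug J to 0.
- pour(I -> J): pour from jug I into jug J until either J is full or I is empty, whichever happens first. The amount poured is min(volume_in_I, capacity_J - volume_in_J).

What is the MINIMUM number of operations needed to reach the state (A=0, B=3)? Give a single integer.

BFS from (A=0, B=7). One shortest path:
  1. fill(A) -> (A=3 B=7)
  2. empty(B) -> (A=3 B=0)
  3. pour(A -> B) -> (A=0 B=3)
Reached target in 3 moves.

Answer: 3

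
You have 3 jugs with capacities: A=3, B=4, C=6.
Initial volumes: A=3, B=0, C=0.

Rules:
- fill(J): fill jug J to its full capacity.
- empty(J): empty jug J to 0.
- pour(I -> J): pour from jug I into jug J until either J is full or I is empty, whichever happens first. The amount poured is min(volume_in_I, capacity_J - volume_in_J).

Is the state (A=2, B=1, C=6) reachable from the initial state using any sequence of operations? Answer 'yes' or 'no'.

Answer: yes

Derivation:
BFS from (A=3, B=0, C=0):
  1. fill(C) -> (A=3 B=0 C=6)
  2. pour(A -> B) -> (A=0 B=3 C=6)
  3. pour(C -> A) -> (A=3 B=3 C=3)
  4. pour(A -> B) -> (A=2 B=4 C=3)
  5. pour(B -> C) -> (A=2 B=1 C=6)
Target reached → yes.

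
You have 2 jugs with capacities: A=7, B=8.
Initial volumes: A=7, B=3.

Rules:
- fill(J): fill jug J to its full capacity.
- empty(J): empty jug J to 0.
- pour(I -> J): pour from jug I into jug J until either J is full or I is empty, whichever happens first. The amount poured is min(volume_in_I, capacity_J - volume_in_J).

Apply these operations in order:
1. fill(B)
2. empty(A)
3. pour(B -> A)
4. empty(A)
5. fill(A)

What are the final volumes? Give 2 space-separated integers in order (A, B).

Step 1: fill(B) -> (A=7 B=8)
Step 2: empty(A) -> (A=0 B=8)
Step 3: pour(B -> A) -> (A=7 B=1)
Step 4: empty(A) -> (A=0 B=1)
Step 5: fill(A) -> (A=7 B=1)

Answer: 7 1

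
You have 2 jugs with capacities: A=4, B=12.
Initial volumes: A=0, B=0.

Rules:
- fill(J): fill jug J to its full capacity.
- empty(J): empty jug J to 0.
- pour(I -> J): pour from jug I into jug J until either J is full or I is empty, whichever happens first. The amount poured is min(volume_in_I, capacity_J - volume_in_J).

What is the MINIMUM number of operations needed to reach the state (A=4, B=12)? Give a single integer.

Answer: 2

Derivation:
BFS from (A=0, B=0). One shortest path:
  1. fill(A) -> (A=4 B=0)
  2. fill(B) -> (A=4 B=12)
Reached target in 2 moves.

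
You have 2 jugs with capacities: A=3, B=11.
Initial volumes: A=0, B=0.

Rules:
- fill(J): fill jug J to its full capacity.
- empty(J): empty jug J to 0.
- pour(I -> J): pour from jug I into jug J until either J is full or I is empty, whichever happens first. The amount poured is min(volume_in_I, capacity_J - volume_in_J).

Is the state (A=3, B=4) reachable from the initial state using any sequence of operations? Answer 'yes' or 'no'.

Answer: yes

Derivation:
BFS from (A=0, B=0):
  1. fill(A) -> (A=3 B=0)
  2. pour(A -> B) -> (A=0 B=3)
  3. fill(A) -> (A=3 B=3)
  4. pour(A -> B) -> (A=0 B=6)
  5. fill(A) -> (A=3 B=6)
  6. pour(A -> B) -> (A=0 B=9)
  7. fill(A) -> (A=3 B=9)
  8. pour(A -> B) -> (A=1 B=11)
  9. empty(B) -> (A=1 B=0)
  10. pour(A -> B) -> (A=0 B=1)
  11. fill(A) -> (A=3 B=1)
  12. pour(A -> B) -> (A=0 B=4)
  13. fill(A) -> (A=3 B=4)
Target reached → yes.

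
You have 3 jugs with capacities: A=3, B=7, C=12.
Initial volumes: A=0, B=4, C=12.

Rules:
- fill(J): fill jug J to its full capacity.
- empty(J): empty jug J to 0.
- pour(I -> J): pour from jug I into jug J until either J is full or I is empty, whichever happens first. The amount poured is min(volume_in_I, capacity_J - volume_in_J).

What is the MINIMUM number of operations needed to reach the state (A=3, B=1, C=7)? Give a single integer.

Answer: 6

Derivation:
BFS from (A=0, B=4, C=12). One shortest path:
  1. empty(C) -> (A=0 B=4 C=0)
  2. pour(B -> C) -> (A=0 B=0 C=4)
  3. fill(B) -> (A=0 B=7 C=4)
  4. pour(B -> A) -> (A=3 B=4 C=4)
  5. pour(A -> C) -> (A=0 B=4 C=7)
  6. pour(B -> A) -> (A=3 B=1 C=7)
Reached target in 6 moves.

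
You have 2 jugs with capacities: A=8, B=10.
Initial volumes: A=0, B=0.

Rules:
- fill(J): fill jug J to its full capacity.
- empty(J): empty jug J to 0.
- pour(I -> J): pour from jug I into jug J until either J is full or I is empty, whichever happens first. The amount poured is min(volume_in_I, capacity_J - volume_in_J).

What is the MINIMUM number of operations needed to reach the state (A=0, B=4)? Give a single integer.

Answer: 7

Derivation:
BFS from (A=0, B=0). One shortest path:
  1. fill(B) -> (A=0 B=10)
  2. pour(B -> A) -> (A=8 B=2)
  3. empty(A) -> (A=0 B=2)
  4. pour(B -> A) -> (A=2 B=0)
  5. fill(B) -> (A=2 B=10)
  6. pour(B -> A) -> (A=8 B=4)
  7. empty(A) -> (A=0 B=4)
Reached target in 7 moves.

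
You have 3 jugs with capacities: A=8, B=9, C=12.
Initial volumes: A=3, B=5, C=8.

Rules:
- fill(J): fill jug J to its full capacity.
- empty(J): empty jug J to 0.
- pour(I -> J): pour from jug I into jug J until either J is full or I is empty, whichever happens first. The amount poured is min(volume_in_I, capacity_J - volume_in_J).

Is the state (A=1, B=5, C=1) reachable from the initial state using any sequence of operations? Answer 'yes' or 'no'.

BFS explored all 555 reachable states.
Reachable set includes: (0,0,0), (0,0,1), (0,0,2), (0,0,3), (0,0,4), (0,0,5), (0,0,6), (0,0,7), (0,0,8), (0,0,9), (0,0,10), (0,0,11) ...
Target (A=1, B=5, C=1) not in reachable set → no.

Answer: no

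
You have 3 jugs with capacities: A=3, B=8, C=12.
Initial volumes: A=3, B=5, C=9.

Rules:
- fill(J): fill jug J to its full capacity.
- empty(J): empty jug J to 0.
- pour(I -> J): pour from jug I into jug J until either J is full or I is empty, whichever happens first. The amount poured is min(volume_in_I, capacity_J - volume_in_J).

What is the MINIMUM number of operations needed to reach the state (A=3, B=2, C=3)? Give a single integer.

BFS from (A=3, B=5, C=9). One shortest path:
  1. empty(C) -> (A=3 B=5 C=0)
  2. pour(A -> C) -> (A=0 B=5 C=3)
  3. pour(B -> A) -> (A=3 B=2 C=3)
Reached target in 3 moves.

Answer: 3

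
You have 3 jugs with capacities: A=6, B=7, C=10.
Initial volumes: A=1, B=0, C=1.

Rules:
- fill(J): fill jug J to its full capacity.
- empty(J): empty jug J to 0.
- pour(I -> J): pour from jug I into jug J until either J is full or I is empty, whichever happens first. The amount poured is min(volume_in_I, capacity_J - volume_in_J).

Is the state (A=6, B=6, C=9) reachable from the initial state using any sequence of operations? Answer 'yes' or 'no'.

Answer: yes

Derivation:
BFS from (A=1, B=0, C=1):
  1. fill(B) -> (A=1 B=7 C=1)
  2. pour(A -> C) -> (A=0 B=7 C=2)
  3. fill(A) -> (A=6 B=7 C=2)
  4. pour(B -> C) -> (A=6 B=0 C=9)
  5. pour(A -> B) -> (A=0 B=6 C=9)
  6. fill(A) -> (A=6 B=6 C=9)
Target reached → yes.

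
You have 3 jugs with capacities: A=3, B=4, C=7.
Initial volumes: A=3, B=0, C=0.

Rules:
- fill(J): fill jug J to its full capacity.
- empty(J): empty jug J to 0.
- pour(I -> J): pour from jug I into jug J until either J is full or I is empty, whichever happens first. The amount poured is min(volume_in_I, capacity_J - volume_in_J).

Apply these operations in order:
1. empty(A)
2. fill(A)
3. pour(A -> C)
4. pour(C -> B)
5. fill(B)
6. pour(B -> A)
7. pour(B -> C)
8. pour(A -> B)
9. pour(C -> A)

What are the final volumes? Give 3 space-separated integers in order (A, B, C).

Step 1: empty(A) -> (A=0 B=0 C=0)
Step 2: fill(A) -> (A=3 B=0 C=0)
Step 3: pour(A -> C) -> (A=0 B=0 C=3)
Step 4: pour(C -> B) -> (A=0 B=3 C=0)
Step 5: fill(B) -> (A=0 B=4 C=0)
Step 6: pour(B -> A) -> (A=3 B=1 C=0)
Step 7: pour(B -> C) -> (A=3 B=0 C=1)
Step 8: pour(A -> B) -> (A=0 B=3 C=1)
Step 9: pour(C -> A) -> (A=1 B=3 C=0)

Answer: 1 3 0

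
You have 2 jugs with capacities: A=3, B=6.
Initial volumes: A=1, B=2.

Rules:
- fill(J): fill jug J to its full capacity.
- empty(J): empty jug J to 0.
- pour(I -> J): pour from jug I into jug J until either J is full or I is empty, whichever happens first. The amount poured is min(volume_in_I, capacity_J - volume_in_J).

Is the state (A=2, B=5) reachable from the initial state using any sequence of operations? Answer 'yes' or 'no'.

BFS explored all 19 reachable states.
Reachable set includes: (0,0), (0,1), (0,2), (0,3), (0,4), (0,5), (0,6), (1,0), (1,2), (1,6), (2,0), (2,6) ...
Target (A=2, B=5) not in reachable set → no.

Answer: no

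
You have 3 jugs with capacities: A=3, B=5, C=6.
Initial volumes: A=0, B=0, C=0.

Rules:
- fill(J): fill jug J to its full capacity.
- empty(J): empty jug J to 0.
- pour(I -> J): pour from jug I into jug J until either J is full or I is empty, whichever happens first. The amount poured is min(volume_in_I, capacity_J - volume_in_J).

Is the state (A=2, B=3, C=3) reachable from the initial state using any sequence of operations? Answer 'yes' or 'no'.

Answer: no

Derivation:
BFS explored all 128 reachable states.
Reachable set includes: (0,0,0), (0,0,1), (0,0,2), (0,0,3), (0,0,4), (0,0,5), (0,0,6), (0,1,0), (0,1,1), (0,1,2), (0,1,3), (0,1,4) ...
Target (A=2, B=3, C=3) not in reachable set → no.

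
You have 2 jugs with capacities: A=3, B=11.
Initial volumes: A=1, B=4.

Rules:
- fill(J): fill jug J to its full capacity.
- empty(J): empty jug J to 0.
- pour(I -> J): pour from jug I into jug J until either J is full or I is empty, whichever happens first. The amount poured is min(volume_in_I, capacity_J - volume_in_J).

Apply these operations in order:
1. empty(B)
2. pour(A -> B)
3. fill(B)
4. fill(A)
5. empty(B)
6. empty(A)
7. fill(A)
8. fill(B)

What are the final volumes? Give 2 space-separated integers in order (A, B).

Answer: 3 11

Derivation:
Step 1: empty(B) -> (A=1 B=0)
Step 2: pour(A -> B) -> (A=0 B=1)
Step 3: fill(B) -> (A=0 B=11)
Step 4: fill(A) -> (A=3 B=11)
Step 5: empty(B) -> (A=3 B=0)
Step 6: empty(A) -> (A=0 B=0)
Step 7: fill(A) -> (A=3 B=0)
Step 8: fill(B) -> (A=3 B=11)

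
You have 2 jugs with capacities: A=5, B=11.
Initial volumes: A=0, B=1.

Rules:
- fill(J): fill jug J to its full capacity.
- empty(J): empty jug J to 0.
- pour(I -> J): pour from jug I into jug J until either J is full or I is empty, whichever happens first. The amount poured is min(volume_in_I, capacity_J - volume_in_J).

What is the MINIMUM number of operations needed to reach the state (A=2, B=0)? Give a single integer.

BFS from (A=0, B=1). One shortest path:
  1. pour(B -> A) -> (A=1 B=0)
  2. fill(B) -> (A=1 B=11)
  3. pour(B -> A) -> (A=5 B=7)
  4. empty(A) -> (A=0 B=7)
  5. pour(B -> A) -> (A=5 B=2)
  6. empty(A) -> (A=0 B=2)
  7. pour(B -> A) -> (A=2 B=0)
Reached target in 7 moves.

Answer: 7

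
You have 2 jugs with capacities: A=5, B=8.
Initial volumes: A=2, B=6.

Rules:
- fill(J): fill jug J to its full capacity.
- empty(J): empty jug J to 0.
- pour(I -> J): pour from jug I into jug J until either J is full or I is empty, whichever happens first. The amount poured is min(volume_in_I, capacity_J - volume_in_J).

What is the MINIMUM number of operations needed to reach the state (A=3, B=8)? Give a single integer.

Answer: 2

Derivation:
BFS from (A=2, B=6). One shortest path:
  1. fill(A) -> (A=5 B=6)
  2. pour(A -> B) -> (A=3 B=8)
Reached target in 2 moves.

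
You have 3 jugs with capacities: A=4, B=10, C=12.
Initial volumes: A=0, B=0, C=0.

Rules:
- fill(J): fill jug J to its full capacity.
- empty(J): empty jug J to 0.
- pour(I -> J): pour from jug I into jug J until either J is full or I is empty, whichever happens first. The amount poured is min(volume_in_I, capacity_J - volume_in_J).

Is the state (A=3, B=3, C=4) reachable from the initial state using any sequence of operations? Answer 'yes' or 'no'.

Answer: no

Derivation:
BFS explored all 106 reachable states.
Reachable set includes: (0,0,0), (0,0,2), (0,0,4), (0,0,6), (0,0,8), (0,0,10), (0,0,12), (0,2,0), (0,2,2), (0,2,4), (0,2,6), (0,2,8) ...
Target (A=3, B=3, C=4) not in reachable set → no.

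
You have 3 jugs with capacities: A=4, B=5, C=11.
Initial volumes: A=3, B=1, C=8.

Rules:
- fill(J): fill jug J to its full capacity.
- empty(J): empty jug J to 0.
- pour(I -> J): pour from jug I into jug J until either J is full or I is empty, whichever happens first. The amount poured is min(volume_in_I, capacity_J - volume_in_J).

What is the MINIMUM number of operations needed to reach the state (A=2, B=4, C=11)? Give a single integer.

BFS from (A=3, B=1, C=8). One shortest path:
  1. pour(B -> C) -> (A=3 B=0 C=9)
  2. fill(B) -> (A=3 B=5 C=9)
  3. pour(B -> A) -> (A=4 B=4 C=9)
  4. pour(A -> C) -> (A=2 B=4 C=11)
Reached target in 4 moves.

Answer: 4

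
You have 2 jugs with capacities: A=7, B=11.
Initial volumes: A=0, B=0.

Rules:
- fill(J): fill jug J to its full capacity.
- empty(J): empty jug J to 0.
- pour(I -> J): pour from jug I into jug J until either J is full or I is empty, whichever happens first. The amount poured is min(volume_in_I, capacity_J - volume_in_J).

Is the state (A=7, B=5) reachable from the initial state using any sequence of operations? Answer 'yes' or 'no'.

Answer: yes

Derivation:
BFS from (A=0, B=0):
  1. fill(B) -> (A=0 B=11)
  2. pour(B -> A) -> (A=7 B=4)
  3. empty(A) -> (A=0 B=4)
  4. pour(B -> A) -> (A=4 B=0)
  5. fill(B) -> (A=4 B=11)
  6. pour(B -> A) -> (A=7 B=8)
  7. empty(A) -> (A=0 B=8)
  8. pour(B -> A) -> (A=7 B=1)
  9. empty(A) -> (A=0 B=1)
  10. pour(B -> A) -> (A=1 B=0)
  11. fill(B) -> (A=1 B=11)
  12. pour(B -> A) -> (A=7 B=5)
Target reached → yes.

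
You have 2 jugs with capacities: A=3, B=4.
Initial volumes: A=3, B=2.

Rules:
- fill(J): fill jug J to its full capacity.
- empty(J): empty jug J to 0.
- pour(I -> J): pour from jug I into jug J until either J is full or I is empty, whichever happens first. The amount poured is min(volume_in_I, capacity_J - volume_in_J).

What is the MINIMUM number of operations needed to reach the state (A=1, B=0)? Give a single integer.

Answer: 2

Derivation:
BFS from (A=3, B=2). One shortest path:
  1. pour(A -> B) -> (A=1 B=4)
  2. empty(B) -> (A=1 B=0)
Reached target in 2 moves.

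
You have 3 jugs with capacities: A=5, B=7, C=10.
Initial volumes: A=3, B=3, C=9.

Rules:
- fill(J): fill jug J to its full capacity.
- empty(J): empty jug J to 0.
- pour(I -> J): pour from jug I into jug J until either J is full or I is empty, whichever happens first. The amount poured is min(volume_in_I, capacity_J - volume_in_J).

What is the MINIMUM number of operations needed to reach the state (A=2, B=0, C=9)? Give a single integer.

BFS from (A=3, B=3, C=9). One shortest path:
  1. empty(A) -> (A=0 B=3 C=9)
  2. fill(B) -> (A=0 B=7 C=9)
  3. pour(B -> A) -> (A=5 B=2 C=9)
  4. empty(A) -> (A=0 B=2 C=9)
  5. pour(B -> A) -> (A=2 B=0 C=9)
Reached target in 5 moves.

Answer: 5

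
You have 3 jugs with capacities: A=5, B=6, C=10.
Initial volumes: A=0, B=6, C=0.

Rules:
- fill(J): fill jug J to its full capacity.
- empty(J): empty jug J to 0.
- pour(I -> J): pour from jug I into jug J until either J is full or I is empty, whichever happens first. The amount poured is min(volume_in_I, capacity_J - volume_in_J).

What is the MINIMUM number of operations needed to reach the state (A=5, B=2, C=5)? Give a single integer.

BFS from (A=0, B=6, C=0). One shortest path:
  1. pour(B -> C) -> (A=0 B=0 C=6)
  2. fill(B) -> (A=0 B=6 C=6)
  3. pour(B -> C) -> (A=0 B=2 C=10)
  4. pour(C -> A) -> (A=5 B=2 C=5)
Reached target in 4 moves.

Answer: 4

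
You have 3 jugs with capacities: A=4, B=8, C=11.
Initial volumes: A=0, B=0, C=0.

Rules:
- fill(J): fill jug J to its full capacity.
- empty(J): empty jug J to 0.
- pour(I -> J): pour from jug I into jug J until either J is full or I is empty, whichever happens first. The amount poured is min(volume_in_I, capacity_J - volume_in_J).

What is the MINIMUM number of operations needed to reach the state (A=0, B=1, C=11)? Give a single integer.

Answer: 4

Derivation:
BFS from (A=0, B=0, C=0). One shortest path:
  1. fill(A) -> (A=4 B=0 C=0)
  2. fill(B) -> (A=4 B=8 C=0)
  3. pour(A -> C) -> (A=0 B=8 C=4)
  4. pour(B -> C) -> (A=0 B=1 C=11)
Reached target in 4 moves.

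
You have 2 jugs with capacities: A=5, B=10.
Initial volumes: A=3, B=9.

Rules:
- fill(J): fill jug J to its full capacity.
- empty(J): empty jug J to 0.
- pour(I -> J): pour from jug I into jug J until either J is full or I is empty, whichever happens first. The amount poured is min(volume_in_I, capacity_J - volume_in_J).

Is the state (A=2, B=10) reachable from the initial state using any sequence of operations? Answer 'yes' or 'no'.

Answer: yes

Derivation:
BFS from (A=3, B=9):
  1. pour(A -> B) -> (A=2 B=10)
Target reached → yes.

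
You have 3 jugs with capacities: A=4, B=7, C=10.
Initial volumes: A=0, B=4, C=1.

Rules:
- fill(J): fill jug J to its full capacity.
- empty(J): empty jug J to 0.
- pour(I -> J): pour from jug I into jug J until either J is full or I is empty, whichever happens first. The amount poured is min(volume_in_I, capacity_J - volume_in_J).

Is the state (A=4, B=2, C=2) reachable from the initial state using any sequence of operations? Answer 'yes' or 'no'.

Answer: yes

Derivation:
BFS from (A=0, B=4, C=1):
  1. pour(B -> C) -> (A=0 B=0 C=5)
  2. fill(B) -> (A=0 B=7 C=5)
  3. pour(B -> C) -> (A=0 B=2 C=10)
  4. pour(C -> A) -> (A=4 B=2 C=6)
  5. empty(A) -> (A=0 B=2 C=6)
  6. pour(C -> A) -> (A=4 B=2 C=2)
Target reached → yes.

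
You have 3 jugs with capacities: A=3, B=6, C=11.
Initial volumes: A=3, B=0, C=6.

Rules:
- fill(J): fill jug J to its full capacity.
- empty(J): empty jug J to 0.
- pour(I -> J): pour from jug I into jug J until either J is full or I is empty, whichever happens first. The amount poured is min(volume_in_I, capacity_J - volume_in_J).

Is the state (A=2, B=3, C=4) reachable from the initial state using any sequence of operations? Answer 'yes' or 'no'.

Answer: no

Derivation:
BFS explored all 236 reachable states.
Reachable set includes: (0,0,0), (0,0,1), (0,0,2), (0,0,3), (0,0,4), (0,0,5), (0,0,6), (0,0,7), (0,0,8), (0,0,9), (0,0,10), (0,0,11) ...
Target (A=2, B=3, C=4) not in reachable set → no.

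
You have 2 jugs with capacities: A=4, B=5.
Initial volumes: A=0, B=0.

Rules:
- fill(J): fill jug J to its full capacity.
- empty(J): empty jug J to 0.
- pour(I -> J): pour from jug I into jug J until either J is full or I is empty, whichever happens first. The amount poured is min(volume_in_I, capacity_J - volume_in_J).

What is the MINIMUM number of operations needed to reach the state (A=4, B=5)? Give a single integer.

Answer: 2

Derivation:
BFS from (A=0, B=0). One shortest path:
  1. fill(A) -> (A=4 B=0)
  2. fill(B) -> (A=4 B=5)
Reached target in 2 moves.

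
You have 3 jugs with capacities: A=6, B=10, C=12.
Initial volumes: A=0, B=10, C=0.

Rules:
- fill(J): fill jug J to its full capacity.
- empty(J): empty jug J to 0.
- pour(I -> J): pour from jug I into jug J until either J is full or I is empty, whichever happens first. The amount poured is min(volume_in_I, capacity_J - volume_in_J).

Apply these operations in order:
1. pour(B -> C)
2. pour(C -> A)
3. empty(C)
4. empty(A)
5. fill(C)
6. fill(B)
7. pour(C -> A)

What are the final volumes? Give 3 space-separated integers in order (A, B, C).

Answer: 6 10 6

Derivation:
Step 1: pour(B -> C) -> (A=0 B=0 C=10)
Step 2: pour(C -> A) -> (A=6 B=0 C=4)
Step 3: empty(C) -> (A=6 B=0 C=0)
Step 4: empty(A) -> (A=0 B=0 C=0)
Step 5: fill(C) -> (A=0 B=0 C=12)
Step 6: fill(B) -> (A=0 B=10 C=12)
Step 7: pour(C -> A) -> (A=6 B=10 C=6)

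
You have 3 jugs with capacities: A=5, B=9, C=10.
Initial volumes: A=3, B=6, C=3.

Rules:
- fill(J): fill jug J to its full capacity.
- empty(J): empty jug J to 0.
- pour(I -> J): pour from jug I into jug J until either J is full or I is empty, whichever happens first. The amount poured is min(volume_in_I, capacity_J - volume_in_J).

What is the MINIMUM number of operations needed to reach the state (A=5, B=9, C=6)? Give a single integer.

Answer: 3

Derivation:
BFS from (A=3, B=6, C=3). One shortest path:
  1. fill(B) -> (A=3 B=9 C=3)
  2. pour(A -> C) -> (A=0 B=9 C=6)
  3. fill(A) -> (A=5 B=9 C=6)
Reached target in 3 moves.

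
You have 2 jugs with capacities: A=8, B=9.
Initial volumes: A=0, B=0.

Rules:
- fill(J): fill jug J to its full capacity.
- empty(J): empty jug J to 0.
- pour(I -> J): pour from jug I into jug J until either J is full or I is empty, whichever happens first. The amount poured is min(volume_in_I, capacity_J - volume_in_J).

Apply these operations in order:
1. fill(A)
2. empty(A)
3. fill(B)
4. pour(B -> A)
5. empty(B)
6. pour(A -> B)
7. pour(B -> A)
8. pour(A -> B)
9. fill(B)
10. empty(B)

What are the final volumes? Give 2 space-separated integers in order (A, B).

Step 1: fill(A) -> (A=8 B=0)
Step 2: empty(A) -> (A=0 B=0)
Step 3: fill(B) -> (A=0 B=9)
Step 4: pour(B -> A) -> (A=8 B=1)
Step 5: empty(B) -> (A=8 B=0)
Step 6: pour(A -> B) -> (A=0 B=8)
Step 7: pour(B -> A) -> (A=8 B=0)
Step 8: pour(A -> B) -> (A=0 B=8)
Step 9: fill(B) -> (A=0 B=9)
Step 10: empty(B) -> (A=0 B=0)

Answer: 0 0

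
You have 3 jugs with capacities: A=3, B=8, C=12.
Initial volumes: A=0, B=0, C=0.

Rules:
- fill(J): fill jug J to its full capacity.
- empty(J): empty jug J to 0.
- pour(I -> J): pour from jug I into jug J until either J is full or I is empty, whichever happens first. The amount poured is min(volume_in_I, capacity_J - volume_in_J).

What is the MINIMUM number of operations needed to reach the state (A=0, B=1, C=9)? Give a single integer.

Answer: 8

Derivation:
BFS from (A=0, B=0, C=0). One shortest path:
  1. fill(B) -> (A=0 B=8 C=0)
  2. pour(B -> A) -> (A=3 B=5 C=0)
  3. empty(A) -> (A=0 B=5 C=0)
  4. pour(B -> C) -> (A=0 B=0 C=5)
  5. fill(B) -> (A=0 B=8 C=5)
  6. pour(B -> C) -> (A=0 B=1 C=12)
  7. pour(C -> A) -> (A=3 B=1 C=9)
  8. empty(A) -> (A=0 B=1 C=9)
Reached target in 8 moves.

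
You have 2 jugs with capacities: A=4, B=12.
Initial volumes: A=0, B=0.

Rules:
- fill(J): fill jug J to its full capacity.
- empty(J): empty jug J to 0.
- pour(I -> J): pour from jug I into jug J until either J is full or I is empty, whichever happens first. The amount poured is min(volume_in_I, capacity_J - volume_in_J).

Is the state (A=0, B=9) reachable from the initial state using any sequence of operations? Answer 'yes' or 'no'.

Answer: no

Derivation:
BFS explored all 8 reachable states.
Reachable set includes: (0,0), (0,4), (0,8), (0,12), (4,0), (4,4), (4,8), (4,12)
Target (A=0, B=9) not in reachable set → no.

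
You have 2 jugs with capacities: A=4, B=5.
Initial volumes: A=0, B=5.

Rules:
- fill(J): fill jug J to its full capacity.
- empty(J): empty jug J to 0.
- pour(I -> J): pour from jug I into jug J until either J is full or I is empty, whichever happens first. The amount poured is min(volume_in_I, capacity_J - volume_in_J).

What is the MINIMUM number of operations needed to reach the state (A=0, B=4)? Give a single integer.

Answer: 3

Derivation:
BFS from (A=0, B=5). One shortest path:
  1. fill(A) -> (A=4 B=5)
  2. empty(B) -> (A=4 B=0)
  3. pour(A -> B) -> (A=0 B=4)
Reached target in 3 moves.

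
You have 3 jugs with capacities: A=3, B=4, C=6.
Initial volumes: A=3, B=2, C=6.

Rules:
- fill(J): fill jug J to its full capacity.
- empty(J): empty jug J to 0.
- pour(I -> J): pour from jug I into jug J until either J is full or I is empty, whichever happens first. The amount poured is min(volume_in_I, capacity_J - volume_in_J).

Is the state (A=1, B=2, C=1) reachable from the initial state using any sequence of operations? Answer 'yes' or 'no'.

Answer: no

Derivation:
BFS explored all 110 reachable states.
Reachable set includes: (0,0,0), (0,0,1), (0,0,2), (0,0,3), (0,0,4), (0,0,5), (0,0,6), (0,1,0), (0,1,1), (0,1,2), (0,1,3), (0,1,4) ...
Target (A=1, B=2, C=1) not in reachable set → no.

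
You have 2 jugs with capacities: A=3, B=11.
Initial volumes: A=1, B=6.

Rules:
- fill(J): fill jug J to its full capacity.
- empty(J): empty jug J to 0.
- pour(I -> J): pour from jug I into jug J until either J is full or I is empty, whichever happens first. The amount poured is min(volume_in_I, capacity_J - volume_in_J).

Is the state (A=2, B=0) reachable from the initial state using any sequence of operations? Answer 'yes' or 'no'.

BFS from (A=1, B=6):
  1. pour(A -> B) -> (A=0 B=7)
  2. fill(A) -> (A=3 B=7)
  3. pour(A -> B) -> (A=0 B=10)
  4. fill(A) -> (A=3 B=10)
  5. pour(A -> B) -> (A=2 B=11)
  6. empty(B) -> (A=2 B=0)
Target reached → yes.

Answer: yes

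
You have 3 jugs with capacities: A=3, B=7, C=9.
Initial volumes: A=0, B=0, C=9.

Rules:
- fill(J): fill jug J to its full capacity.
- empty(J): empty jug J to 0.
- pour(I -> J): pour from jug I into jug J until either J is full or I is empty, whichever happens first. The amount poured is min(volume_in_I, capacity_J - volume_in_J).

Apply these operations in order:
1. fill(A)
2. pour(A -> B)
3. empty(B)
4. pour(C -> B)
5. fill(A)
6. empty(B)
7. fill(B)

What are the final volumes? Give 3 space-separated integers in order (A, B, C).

Answer: 3 7 2

Derivation:
Step 1: fill(A) -> (A=3 B=0 C=9)
Step 2: pour(A -> B) -> (A=0 B=3 C=9)
Step 3: empty(B) -> (A=0 B=0 C=9)
Step 4: pour(C -> B) -> (A=0 B=7 C=2)
Step 5: fill(A) -> (A=3 B=7 C=2)
Step 6: empty(B) -> (A=3 B=0 C=2)
Step 7: fill(B) -> (A=3 B=7 C=2)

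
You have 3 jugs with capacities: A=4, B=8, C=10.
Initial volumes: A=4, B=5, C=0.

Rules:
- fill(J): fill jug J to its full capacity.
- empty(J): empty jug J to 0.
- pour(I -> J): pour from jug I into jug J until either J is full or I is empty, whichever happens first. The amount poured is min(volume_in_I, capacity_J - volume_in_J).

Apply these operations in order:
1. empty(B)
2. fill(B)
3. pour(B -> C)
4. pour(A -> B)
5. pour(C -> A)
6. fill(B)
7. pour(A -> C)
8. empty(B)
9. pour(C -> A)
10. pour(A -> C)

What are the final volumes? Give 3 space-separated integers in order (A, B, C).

Answer: 0 0 8

Derivation:
Step 1: empty(B) -> (A=4 B=0 C=0)
Step 2: fill(B) -> (A=4 B=8 C=0)
Step 3: pour(B -> C) -> (A=4 B=0 C=8)
Step 4: pour(A -> B) -> (A=0 B=4 C=8)
Step 5: pour(C -> A) -> (A=4 B=4 C=4)
Step 6: fill(B) -> (A=4 B=8 C=4)
Step 7: pour(A -> C) -> (A=0 B=8 C=8)
Step 8: empty(B) -> (A=0 B=0 C=8)
Step 9: pour(C -> A) -> (A=4 B=0 C=4)
Step 10: pour(A -> C) -> (A=0 B=0 C=8)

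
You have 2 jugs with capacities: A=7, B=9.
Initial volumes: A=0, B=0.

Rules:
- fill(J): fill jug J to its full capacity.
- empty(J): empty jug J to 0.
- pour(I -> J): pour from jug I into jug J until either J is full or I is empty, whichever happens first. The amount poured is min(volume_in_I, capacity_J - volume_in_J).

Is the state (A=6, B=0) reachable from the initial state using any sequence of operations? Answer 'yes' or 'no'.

BFS from (A=0, B=0):
  1. fill(B) -> (A=0 B=9)
  2. pour(B -> A) -> (A=7 B=2)
  3. empty(A) -> (A=0 B=2)
  4. pour(B -> A) -> (A=2 B=0)
  5. fill(B) -> (A=2 B=9)
  6. pour(B -> A) -> (A=7 B=4)
  7. empty(A) -> (A=0 B=4)
  8. pour(B -> A) -> (A=4 B=0)
  9. fill(B) -> (A=4 B=9)
  10. pour(B -> A) -> (A=7 B=6)
  11. empty(A) -> (A=0 B=6)
  12. pour(B -> A) -> (A=6 B=0)
Target reached → yes.

Answer: yes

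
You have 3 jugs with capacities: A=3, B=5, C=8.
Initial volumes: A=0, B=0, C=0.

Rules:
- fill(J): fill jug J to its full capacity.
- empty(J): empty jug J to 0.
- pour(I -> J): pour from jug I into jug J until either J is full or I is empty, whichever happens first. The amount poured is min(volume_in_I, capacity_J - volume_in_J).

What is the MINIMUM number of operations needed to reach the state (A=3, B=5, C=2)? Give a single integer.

Answer: 4

Derivation:
BFS from (A=0, B=0, C=0). One shortest path:
  1. fill(B) -> (A=0 B=5 C=0)
  2. pour(B -> A) -> (A=3 B=2 C=0)
  3. pour(B -> C) -> (A=3 B=0 C=2)
  4. fill(B) -> (A=3 B=5 C=2)
Reached target in 4 moves.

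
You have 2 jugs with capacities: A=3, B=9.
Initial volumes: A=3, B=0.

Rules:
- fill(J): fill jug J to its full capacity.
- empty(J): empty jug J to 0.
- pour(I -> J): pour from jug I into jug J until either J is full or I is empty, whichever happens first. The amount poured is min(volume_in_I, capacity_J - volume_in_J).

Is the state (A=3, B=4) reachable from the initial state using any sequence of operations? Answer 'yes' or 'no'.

Answer: no

Derivation:
BFS explored all 8 reachable states.
Reachable set includes: (0,0), (0,3), (0,6), (0,9), (3,0), (3,3), (3,6), (3,9)
Target (A=3, B=4) not in reachable set → no.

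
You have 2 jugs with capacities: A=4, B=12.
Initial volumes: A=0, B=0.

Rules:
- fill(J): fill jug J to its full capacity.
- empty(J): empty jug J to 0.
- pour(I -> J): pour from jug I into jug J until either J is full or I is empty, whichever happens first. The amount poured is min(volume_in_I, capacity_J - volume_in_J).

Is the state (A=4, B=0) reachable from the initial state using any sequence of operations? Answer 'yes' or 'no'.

BFS from (A=0, B=0):
  1. fill(A) -> (A=4 B=0)
Target reached → yes.

Answer: yes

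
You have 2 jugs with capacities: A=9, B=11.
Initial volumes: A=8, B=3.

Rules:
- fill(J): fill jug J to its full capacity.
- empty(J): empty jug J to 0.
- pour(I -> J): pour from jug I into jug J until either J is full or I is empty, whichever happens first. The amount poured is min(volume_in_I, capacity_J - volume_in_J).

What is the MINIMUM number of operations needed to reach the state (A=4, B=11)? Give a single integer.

Answer: 8

Derivation:
BFS from (A=8, B=3). One shortest path:
  1. empty(B) -> (A=8 B=0)
  2. pour(A -> B) -> (A=0 B=8)
  3. fill(A) -> (A=9 B=8)
  4. pour(A -> B) -> (A=6 B=11)
  5. empty(B) -> (A=6 B=0)
  6. pour(A -> B) -> (A=0 B=6)
  7. fill(A) -> (A=9 B=6)
  8. pour(A -> B) -> (A=4 B=11)
Reached target in 8 moves.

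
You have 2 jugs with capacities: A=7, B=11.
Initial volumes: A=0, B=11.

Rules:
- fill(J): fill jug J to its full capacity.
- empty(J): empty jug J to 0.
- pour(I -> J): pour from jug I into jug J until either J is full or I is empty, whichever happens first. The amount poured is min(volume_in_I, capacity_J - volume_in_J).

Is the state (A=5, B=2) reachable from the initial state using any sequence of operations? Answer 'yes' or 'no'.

Answer: no

Derivation:
BFS explored all 36 reachable states.
Reachable set includes: (0,0), (0,1), (0,2), (0,3), (0,4), (0,5), (0,6), (0,7), (0,8), (0,9), (0,10), (0,11) ...
Target (A=5, B=2) not in reachable set → no.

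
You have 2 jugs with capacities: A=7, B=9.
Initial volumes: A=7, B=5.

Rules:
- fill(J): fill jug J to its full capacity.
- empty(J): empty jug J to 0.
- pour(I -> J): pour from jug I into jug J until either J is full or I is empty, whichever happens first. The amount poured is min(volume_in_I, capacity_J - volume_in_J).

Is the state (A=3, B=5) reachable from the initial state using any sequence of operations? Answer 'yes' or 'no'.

BFS explored all 32 reachable states.
Reachable set includes: (0,0), (0,1), (0,2), (0,3), (0,4), (0,5), (0,6), (0,7), (0,8), (0,9), (1,0), (1,9) ...
Target (A=3, B=5) not in reachable set → no.

Answer: no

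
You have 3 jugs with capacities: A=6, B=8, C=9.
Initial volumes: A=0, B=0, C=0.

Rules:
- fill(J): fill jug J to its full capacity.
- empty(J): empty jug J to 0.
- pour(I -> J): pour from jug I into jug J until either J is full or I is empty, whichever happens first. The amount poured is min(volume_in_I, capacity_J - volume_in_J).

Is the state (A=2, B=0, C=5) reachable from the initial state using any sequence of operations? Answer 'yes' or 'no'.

Answer: yes

Derivation:
BFS from (A=0, B=0, C=0):
  1. fill(B) -> (A=0 B=8 C=0)
  2. pour(B -> A) -> (A=6 B=2 C=0)
  3. pour(A -> C) -> (A=0 B=2 C=6)
  4. pour(B -> A) -> (A=2 B=0 C=6)
  5. fill(B) -> (A=2 B=8 C=6)
  6. pour(B -> C) -> (A=2 B=5 C=9)
  7. empty(C) -> (A=2 B=5 C=0)
  8. pour(B -> C) -> (A=2 B=0 C=5)
Target reached → yes.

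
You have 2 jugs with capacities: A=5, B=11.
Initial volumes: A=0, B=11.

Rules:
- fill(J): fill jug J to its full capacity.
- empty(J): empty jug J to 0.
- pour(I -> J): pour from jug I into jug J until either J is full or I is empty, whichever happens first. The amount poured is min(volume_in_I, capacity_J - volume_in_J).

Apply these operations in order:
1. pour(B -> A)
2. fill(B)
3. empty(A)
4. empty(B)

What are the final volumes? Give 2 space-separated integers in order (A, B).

Answer: 0 0

Derivation:
Step 1: pour(B -> A) -> (A=5 B=6)
Step 2: fill(B) -> (A=5 B=11)
Step 3: empty(A) -> (A=0 B=11)
Step 4: empty(B) -> (A=0 B=0)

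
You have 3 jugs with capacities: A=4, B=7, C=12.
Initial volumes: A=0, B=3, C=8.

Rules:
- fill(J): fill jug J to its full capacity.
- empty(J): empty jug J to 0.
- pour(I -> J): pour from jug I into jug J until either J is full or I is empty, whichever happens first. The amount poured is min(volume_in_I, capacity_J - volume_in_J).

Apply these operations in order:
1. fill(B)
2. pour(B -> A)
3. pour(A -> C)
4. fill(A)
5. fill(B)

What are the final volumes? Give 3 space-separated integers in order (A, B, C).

Step 1: fill(B) -> (A=0 B=7 C=8)
Step 2: pour(B -> A) -> (A=4 B=3 C=8)
Step 3: pour(A -> C) -> (A=0 B=3 C=12)
Step 4: fill(A) -> (A=4 B=3 C=12)
Step 5: fill(B) -> (A=4 B=7 C=12)

Answer: 4 7 12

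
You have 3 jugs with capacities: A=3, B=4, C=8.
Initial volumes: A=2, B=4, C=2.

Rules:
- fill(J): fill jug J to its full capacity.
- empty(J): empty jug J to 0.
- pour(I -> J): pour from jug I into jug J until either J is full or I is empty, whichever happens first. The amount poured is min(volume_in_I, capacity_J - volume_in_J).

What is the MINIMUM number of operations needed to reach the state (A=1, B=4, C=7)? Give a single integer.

Answer: 5

Derivation:
BFS from (A=2, B=4, C=2). One shortest path:
  1. empty(B) -> (A=2 B=0 C=2)
  2. pour(C -> B) -> (A=2 B=2 C=0)
  3. fill(C) -> (A=2 B=2 C=8)
  4. pour(C -> A) -> (A=3 B=2 C=7)
  5. pour(A -> B) -> (A=1 B=4 C=7)
Reached target in 5 moves.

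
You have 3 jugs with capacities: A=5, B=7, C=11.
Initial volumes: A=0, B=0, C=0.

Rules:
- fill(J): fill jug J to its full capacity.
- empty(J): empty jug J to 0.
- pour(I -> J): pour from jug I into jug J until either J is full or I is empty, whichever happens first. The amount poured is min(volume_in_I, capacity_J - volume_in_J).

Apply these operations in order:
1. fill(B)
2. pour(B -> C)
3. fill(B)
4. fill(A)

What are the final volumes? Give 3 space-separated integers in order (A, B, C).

Answer: 5 7 7

Derivation:
Step 1: fill(B) -> (A=0 B=7 C=0)
Step 2: pour(B -> C) -> (A=0 B=0 C=7)
Step 3: fill(B) -> (A=0 B=7 C=7)
Step 4: fill(A) -> (A=5 B=7 C=7)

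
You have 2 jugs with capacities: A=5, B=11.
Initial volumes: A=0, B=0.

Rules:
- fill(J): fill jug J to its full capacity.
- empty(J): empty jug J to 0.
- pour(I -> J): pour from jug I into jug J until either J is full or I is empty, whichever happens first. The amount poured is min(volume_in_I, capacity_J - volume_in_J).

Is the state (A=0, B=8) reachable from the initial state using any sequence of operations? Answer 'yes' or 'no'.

BFS from (A=0, B=0):
  1. fill(B) -> (A=0 B=11)
  2. pour(B -> A) -> (A=5 B=6)
  3. empty(A) -> (A=0 B=6)
  4. pour(B -> A) -> (A=5 B=1)
  5. empty(A) -> (A=0 B=1)
  6. pour(B -> A) -> (A=1 B=0)
  7. fill(B) -> (A=1 B=11)
  8. pour(B -> A) -> (A=5 B=7)
  9. empty(A) -> (A=0 B=7)
  10. pour(B -> A) -> (A=5 B=2)
  11. empty(A) -> (A=0 B=2)
  12. pour(B -> A) -> (A=2 B=0)
  13. fill(B) -> (A=2 B=11)
  14. pour(B -> A) -> (A=5 B=8)
  15. empty(A) -> (A=0 B=8)
Target reached → yes.

Answer: yes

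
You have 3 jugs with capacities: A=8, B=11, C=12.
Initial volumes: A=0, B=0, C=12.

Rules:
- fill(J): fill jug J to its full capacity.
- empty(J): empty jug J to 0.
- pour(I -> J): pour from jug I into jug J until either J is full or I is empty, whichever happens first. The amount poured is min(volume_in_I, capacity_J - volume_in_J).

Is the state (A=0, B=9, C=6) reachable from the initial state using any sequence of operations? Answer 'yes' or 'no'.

BFS from (A=0, B=0, C=12):
  1. fill(B) -> (A=0 B=11 C=12)
  2. pour(B -> A) -> (A=8 B=3 C=12)
  3. empty(A) -> (A=0 B=3 C=12)
  4. pour(B -> A) -> (A=3 B=0 C=12)
  5. pour(C -> B) -> (A=3 B=11 C=1)
  6. pour(B -> A) -> (A=8 B=6 C=1)
  7. pour(A -> C) -> (A=0 B=6 C=9)
  8. pour(B -> A) -> (A=6 B=0 C=9)
  9. pour(C -> B) -> (A=6 B=9 C=0)
  10. pour(A -> C) -> (A=0 B=9 C=6)
Target reached → yes.

Answer: yes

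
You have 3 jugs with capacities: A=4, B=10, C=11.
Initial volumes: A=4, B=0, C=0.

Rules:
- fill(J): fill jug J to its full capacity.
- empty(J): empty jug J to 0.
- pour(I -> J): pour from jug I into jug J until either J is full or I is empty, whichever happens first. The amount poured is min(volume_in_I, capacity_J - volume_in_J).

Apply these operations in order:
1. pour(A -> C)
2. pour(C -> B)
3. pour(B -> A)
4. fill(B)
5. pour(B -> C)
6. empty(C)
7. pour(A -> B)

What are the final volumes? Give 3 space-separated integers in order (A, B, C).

Step 1: pour(A -> C) -> (A=0 B=0 C=4)
Step 2: pour(C -> B) -> (A=0 B=4 C=0)
Step 3: pour(B -> A) -> (A=4 B=0 C=0)
Step 4: fill(B) -> (A=4 B=10 C=0)
Step 5: pour(B -> C) -> (A=4 B=0 C=10)
Step 6: empty(C) -> (A=4 B=0 C=0)
Step 7: pour(A -> B) -> (A=0 B=4 C=0)

Answer: 0 4 0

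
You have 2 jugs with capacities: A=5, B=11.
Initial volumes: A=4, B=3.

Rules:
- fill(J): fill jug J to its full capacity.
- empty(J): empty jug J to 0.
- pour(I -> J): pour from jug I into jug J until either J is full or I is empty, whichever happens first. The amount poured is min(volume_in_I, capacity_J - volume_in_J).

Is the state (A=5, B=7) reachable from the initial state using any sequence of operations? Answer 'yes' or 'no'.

BFS from (A=4, B=3):
  1. pour(A -> B) -> (A=0 B=7)
  2. fill(A) -> (A=5 B=7)
Target reached → yes.

Answer: yes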